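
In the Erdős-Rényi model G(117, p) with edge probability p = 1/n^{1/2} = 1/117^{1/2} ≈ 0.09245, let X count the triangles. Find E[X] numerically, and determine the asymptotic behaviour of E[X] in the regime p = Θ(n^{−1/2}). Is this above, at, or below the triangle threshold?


Number of potential triangles: C(117, 3) = 260130.
Each occurs with probability p³ ≈ (0.09245)³ ≈ 7.90171220e-04.
By linearity: E[X] = C(117, 3)·p³ ≈ 260130 · 7.90171220e-04 ≈ 205.547239.
Since α = 1/2 < 1, p = c/n^{1/2} ≫ 1/n is above the triangle threshold p ~ 1/n. Asymptotically E[X] ~ (c³/6)·n^{3(1−α)} = (1³/6)·n^{1.5} → ∞; triangles are abundant w.h.p.

E[X] ≈ 205.547239; in regime p = Θ(1/n^{1/2}) E[X] diverges (above the triangle threshold p ~ 1/n).


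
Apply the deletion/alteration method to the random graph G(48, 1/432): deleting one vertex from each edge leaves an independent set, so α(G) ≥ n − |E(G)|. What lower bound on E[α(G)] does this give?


E[|E(G)|] = C(48, 2)·p = 1128 · (1/432) = 47/18.
E[α(G)] ≥ n − E[|E(G)|] = 48 − 47/18 = 817/18.
Numerically: ≈ 45.388889.
(This is only a lower bound; the true E[α(G)] may be larger.)

E[α(G)] ≥ 817/18 ≈ 45.388889.


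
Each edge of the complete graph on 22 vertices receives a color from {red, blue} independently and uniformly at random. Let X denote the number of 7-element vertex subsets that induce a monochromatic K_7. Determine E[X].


Let X = Σ_S X_S over the C(22, 7) = 170544 subsets S of size 7, where X_S = 1 if the K_7 on S is monochromatic.
For a fixed S, the K_7 on S has C(7, 2) = 21 edges. P[all 21 edges red] = (1/2)^21, and likewise for blue, so P[monochromatic] = 2·(1/2)^21 = 2^{1 − 21} = 1/1048576.
By linearity: E[X] = C(22, 7) · 2^{1 − 21} = 170544 · 1/1048576 = 10659/65536.
Numerically: E[X] ≈ 0.16264.

E[X] = C(22,7)·2^(1−C(7,2)) = 10659/65536 ≈ 0.16264.


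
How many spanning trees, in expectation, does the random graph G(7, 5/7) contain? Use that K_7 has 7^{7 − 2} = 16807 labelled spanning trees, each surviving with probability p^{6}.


K_7 has 7^{7 − 2} = 16807 labelled spanning trees.
For each such spanning tree H, let X_H = 1 if all 6 edges of H are present in G. Then P[X_H = 1] = p^{6} = (5/7)^{6} = 15625/117649.
By linearity of expectation: E[X] = Σ_H E[X_H] = 16807 · p^{6} = 16807 · 15625/117649 = 15625/7.
Numerically: E[X] ≈ 2.23e+03.

E[X] = 16807 · (5/7)^{6} = 15625/7 ≈ 2.23e+03.


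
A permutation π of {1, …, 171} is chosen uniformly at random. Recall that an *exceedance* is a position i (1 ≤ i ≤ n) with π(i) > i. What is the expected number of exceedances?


Write X = Σ_{i=1}^{171} X_i, where X_i = 1_{π(i) > i}.
For each fixed i, π(i) is uniform over {1, …, 171} (marginal of a uniform permutation), so P[π(i) > i] = (n − i)/n. Summing: Σ_{i=1}^{171} (n − i)/n = (0 + 1 + … + 170)/171 = 171(171 − 1)/(2·171) = (171 − 1)/2.
Hence E[X] = Σ_{i=1}^{171} (171 − i)/171 = 85 ≈ 85.00000.

E[X] = 85 = 85.00000.


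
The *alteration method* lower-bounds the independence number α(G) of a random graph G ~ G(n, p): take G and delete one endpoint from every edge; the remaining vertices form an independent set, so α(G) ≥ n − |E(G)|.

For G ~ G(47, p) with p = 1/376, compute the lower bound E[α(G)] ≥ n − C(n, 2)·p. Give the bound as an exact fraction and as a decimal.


E[|E(G)|] = C(47, 2)·p = 1081 · (1/376) = 23/8.
E[α(G)] ≥ n − E[|E(G)|] = 47 − 23/8 = 353/8.
Numerically: ≈ 44.125000.
(This is only a lower bound; the true E[α(G)] may be larger.)

E[α(G)] ≥ 353/8 ≈ 44.125000.


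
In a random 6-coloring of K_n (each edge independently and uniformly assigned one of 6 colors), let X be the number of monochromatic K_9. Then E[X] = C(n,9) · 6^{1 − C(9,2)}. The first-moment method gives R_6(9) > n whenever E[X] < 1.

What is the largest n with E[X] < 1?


We need C(n, 9) · 6^{1 − 36} < 1, i.e. C(n, 9) < 6^{36 − 1} = 1719070799748422591028658176.
Check values of n near the boundary:
  n = 4402: C(4402, 9) = 1696419745356657449393393700; 1696419745356657449393393700 < 1719070799748422591028658176? YES
  n = 4403: C(4403, 9) = 1699894433046281918452233150; 1699894433046281918452233150 < 1719070799748422591028658176? YES
  n = 4404: C(4404, 9) = 1703375445537161676647015880; 1703375445537161676647015880 < 1719070799748422591028658176? YES
  n = 4405: C(4405, 9) = 1706862792900636302463627150; 1706862792900636302463627150 < 1719070799748422591028658176? YES
  n = 4406: C(4406, 9) = 1710356485221788389505285700; 1710356485221788389505285700 < 1719070799748422591028658176? YES
  n = 4407: C(4407, 9) = 1713856532599459170657070050; 1713856532599459170657070050 < 1719070799748422591028658176? YES
  n = 4408: C(4408, 9) = 1717362945146264156457459600; 1717362945146264156457459600 < 1719070799748422591028658176? YES
  n = 4409: C(4409, 9) = 1720875732988608787686577131; 1720875732988608787686577131 < 1719070799748422591028658176? NO
The largest n with C(n, 9) < 1719070799748422591028658176 is n = 4408 (where E[X] = 35778394690547169926197075/35813974994758803979763712 ≈ 0.99901). Hence R_6(9) > 4408, i.e. R_6(9) ≥ 4409.

Largest n = 4408; hence R_6(9) > 4408.


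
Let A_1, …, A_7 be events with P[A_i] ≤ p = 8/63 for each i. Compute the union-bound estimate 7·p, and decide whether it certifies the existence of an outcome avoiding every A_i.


Union bound: P[∪_{i=1}^{7} A_i] ≤ Σ_i P[A_i] ≤ 7·p = 7·(8/63) = 8/9.
Numerically: 8/9 ≈ 0.8888889.
Is 8/9 < 1? YES.
Since P[∪ A_i] ≤ 8/9 < 1, the complement has P[∩ A_i^c] ≥ 1 − 8/9 = 1/9 > 0, so some outcome avoids every A_i.

7·p = 8/9 ≈ 0.8888889; existence CERTIFIED by the union bound.


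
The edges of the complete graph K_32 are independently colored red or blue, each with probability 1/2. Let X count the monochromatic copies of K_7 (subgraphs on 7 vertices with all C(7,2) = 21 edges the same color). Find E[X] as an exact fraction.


Let X = Σ_S X_S over the C(32, 7) = 3365856 subsets S of size 7, where X_S = 1 if the K_7 on S is monochromatic.
For a fixed S, the K_7 on S has C(7, 2) = 21 edges. P[all 21 edges red] = (1/2)^21, and likewise for blue, so P[monochromatic] = 2·(1/2)^21 = 2^{1 − 21} = 1/1048576.
By linearity: E[X] = C(32, 7) · 2^{1 − 21} = 3365856 · 1/1048576 = 105183/32768.
Numerically: E[X] ≈ 3.210.

E[X] = C(32,7)·2^(1−C(7,2)) = 105183/32768 ≈ 3.210.


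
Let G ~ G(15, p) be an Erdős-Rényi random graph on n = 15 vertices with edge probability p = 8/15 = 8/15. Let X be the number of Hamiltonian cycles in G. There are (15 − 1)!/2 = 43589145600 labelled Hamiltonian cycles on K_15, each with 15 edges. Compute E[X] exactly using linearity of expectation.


K_15 has (15 − 1)!/2 = 43589145600 labelled Hamiltonian cycles.
For each such Hamiltonian cycle H, let X_H = 1 if all 15 edges of H are present in G. Then P[X_H = 1] = p^{15} = (8/15)^{15} = 35184372088832/437893890380859375.
By linearity: E[X] = Σ_H E[X_H] = 43589145600 · p^{15} = 43589145600 · 35184372088832/437893890380859375 = 252453780711880523776/72081298828125.
Numerically: E[X] ≈ 3.50235e+06.

E[X] = 43589145600 · (8/15)^{15} = 252453780711880523776/72081298828125 ≈ 3.50235e+06.


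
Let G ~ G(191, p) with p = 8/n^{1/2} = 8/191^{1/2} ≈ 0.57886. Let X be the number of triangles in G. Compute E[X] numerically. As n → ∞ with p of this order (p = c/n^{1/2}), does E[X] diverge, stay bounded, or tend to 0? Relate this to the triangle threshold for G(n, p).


Number of potential triangles: C(191, 3) = 1143135.
Each occurs with probability p³ ≈ (0.57886)³ ≈ 1.93963454e-01.
By linearity: E[X] = C(191, 3)·p³ ≈ 1143135 · 1.93963454e-01 ≈ 221726.413449.
Since α = 1/2 < 1, p = c/n^{1/2} ≫ 1/n is above the triangle threshold p ~ 1/n. Asymptotically E[X] ~ (c³/6)·n^{3(1−α)} = (8³/6)·n^{1.5} → ∞; triangles are abundant w.h.p.

E[X] ≈ 221726.413449; in regime p = Θ(1/n^{1/2}) E[X] diverges (above the triangle threshold p ~ 1/n).


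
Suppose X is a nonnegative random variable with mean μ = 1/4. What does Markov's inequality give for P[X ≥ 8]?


μ = E[X] = 1/4, a = 8.
Markov: P[X ≥ 8] ≤ μ/a = (1/4)/8 = 1/32.
Numerically: ≈ 0.03125.
(Since a = 8 > μ = 0.25000, the bound 1/32 is < 1 and informative.)

P[X ≥ 8] ≤ 1/32 ≈ 0.03125.


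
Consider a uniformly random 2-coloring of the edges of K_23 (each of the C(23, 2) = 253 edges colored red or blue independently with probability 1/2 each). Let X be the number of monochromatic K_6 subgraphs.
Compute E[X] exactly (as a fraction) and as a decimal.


Let X = Σ_S X_S over the C(23, 6) = 100947 subsets S of size 6, where X_S = 1 if the K_6 on S is monochromatic.
For a fixed S, the K_6 on S has C(6, 2) = 15 edges. P[all 15 edges red] = (1/2)^15, and likewise for blue, so P[monochromatic] = 2·(1/2)^15 = 2^{1 − 15} = 1/16384.
By linearity: E[X] = C(23, 6) · 2^{1 − 15} = 100947 · 1/16384 = 100947/16384.
Numerically: E[X] ≈ 6.16132.

E[X] = C(23,6)·2^(1−C(6,2)) = 100947/16384 ≈ 6.16132.


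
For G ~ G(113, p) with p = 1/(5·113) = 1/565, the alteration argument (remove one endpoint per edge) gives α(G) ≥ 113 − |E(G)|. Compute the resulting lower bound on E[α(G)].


E[|E(G)|] = C(113, 2)·p = 6328 · (1/565) = 56/5.
E[α(G)] ≥ n − E[|E(G)|] = 113 − 56/5 = 509/5.
Numerically: ≈ 101.800000.
(This is only a lower bound; the true E[α(G)] may be larger.)

E[α(G)] ≥ 509/5 ≈ 101.800000.


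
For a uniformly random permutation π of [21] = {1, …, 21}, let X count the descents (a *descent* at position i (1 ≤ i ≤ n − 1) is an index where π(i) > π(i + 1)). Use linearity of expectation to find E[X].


Write X = Σ X_I over i = 1, …, 20, with X_I the indicator of one descent.
There are 20 indicators.
For each fixed i, the pair (π(i), π(i+1)) is a uniformly random ordered pair of distinct values from {1, …, 21}; by symmetry P[π(i) > π(i+1)] = 1/2.
By linearity: E[X] = 20 · (1/2) = (21 − 1) · (1/2) = 10 ≈ 10.000.

E[X] = 10 = 10.000.


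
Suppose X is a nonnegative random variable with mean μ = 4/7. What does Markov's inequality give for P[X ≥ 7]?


μ = E[X] = 4/7, a = 7.
Markov: P[X ≥ 7] ≤ μ/a = (4/7)/7 = 4/49.
Numerically: ≈ 0.082.
(Since a = 7 > μ = 0.571, the bound 4/49 is < 1 and informative.)

P[X ≥ 7] ≤ 4/49 ≈ 0.082.


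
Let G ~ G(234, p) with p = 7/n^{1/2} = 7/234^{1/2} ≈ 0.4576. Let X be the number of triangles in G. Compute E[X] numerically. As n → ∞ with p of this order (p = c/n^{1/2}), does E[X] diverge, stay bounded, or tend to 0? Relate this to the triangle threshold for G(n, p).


Number of potential triangles: C(234, 3) = 2108184.
Each occurs with probability p³ ≈ (0.4576)³ ≈ 9.582313e-02.
By linearity: E[X] = C(234, 3)·p³ ≈ 2108184 · 9.582313e-02 ≈ 202012.7808.
Since α = 1/2 < 1, p = c/n^{1/2} ≫ 1/n is above the triangle threshold p ~ 1/n. Asymptotically E[X] ~ (c³/6)·n^{3(1−α)} = (7³/6)·n^{1.5} → ∞; triangles are abundant w.h.p.

E[X] ≈ 202012.7808; in regime p = Θ(1/n^{1/2}) E[X] diverges (above the triangle threshold p ~ 1/n).


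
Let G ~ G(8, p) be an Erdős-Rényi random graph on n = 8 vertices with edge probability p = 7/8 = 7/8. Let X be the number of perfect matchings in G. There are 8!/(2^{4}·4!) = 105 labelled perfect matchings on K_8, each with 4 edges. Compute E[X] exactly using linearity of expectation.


K_8 has 8!/(2^{4}·4!) = 105 labelled perfect matchings.
For each such perfect matching H, let X_H = 1 if all 4 edges of H are present in G. Then P[X_H = 1] = p^{4} = (7/8)^{4} = 2401/4096.
By linearity of expectation: E[X] = Σ_H E[X_H] = 105 · p^{4} = 105 · 2401/4096 = 252105/4096.
Numerically: E[X] ≈ 61.55.

E[X] = 105 · (7/8)^{4} = 252105/4096 ≈ 61.55.


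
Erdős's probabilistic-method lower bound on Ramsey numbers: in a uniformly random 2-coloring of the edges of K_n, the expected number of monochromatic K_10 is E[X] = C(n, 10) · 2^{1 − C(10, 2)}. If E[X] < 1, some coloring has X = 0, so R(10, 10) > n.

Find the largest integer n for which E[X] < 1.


We need C(n, 10) · 2^{1 − 45} < 1, i.e. C(n, 10) < 2^{45 − 1} = 17592186044416.
Check values of n near the boundary:
  n = 99: C(99, 10) = 15579278510796; 15579278510796 < 17592186044416? YES
  n = 100: C(100, 10) = 17310309456440; 17310309456440 < 17592186044416? YES
  n = 101: C(101, 10) = 19212541264840; 19212541264840 < 17592186044416? NO
  n = 102: C(102, 10) = 21300860967540; 21300860967540 < 17592186044416? NO
  n = 103: C(103, 10) = 23591276125340; 23591276125340 < 17592186044416? NO
The largest n with C(n, 10) < 17592186044416 is n = 100 (where E[X] = 2163788682055/2199023255552 ≈ 0.9840). Hence R(10, 10) > 100, i.e. R(10, 10) ≥ 101.

Largest n = 100; hence R(10, 10) > 100.


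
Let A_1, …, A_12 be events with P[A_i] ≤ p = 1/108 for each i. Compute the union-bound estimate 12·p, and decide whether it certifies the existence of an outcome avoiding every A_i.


Union bound: P[∪_{i=1}^{12} A_i] ≤ Σ_i P[A_i] ≤ 12·p = 12·(1/108) = 1/9.
Numerically: 1/9 ≈ 0.1111.
Is 1/9 < 1? YES.
Since P[∪ A_i] ≤ 1/9 < 1, the complement has P[∩ A_i^c] ≥ 1 − 1/9 = 8/9 > 0, so some outcome avoids every A_i.

12·p = 1/9 ≈ 0.1111; existence CERTIFIED by the union bound.


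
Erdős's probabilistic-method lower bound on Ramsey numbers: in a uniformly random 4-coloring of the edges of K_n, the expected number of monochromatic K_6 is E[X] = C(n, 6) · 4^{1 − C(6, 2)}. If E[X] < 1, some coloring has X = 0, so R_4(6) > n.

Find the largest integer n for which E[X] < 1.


We need C(n, 6) · 4^{1 − 15} < 1, i.e. C(n, 6) < 4^{15 − 1} = 268435456.
Check values of n near the boundary:
  n = 75: C(75, 6) = 201359550; 201359550 < 268435456? YES
  n = 76: C(76, 6) = 218618940; 218618940 < 268435456? YES
  n = 77: C(77, 6) = 237093780; 237093780 < 268435456? YES
  n = 78: C(78, 6) = 256851595; 256851595 < 268435456? YES
  n = 79: C(79, 6) = 277962685; 277962685 < 268435456? NO
  n = 80: C(80, 6) = 300500200; 300500200 < 268435456? NO
The largest n with C(n, 6) < 268435456 is n = 78 (where E[X] = 256851595/268435456 ≈ 0.956847). Hence R_4(6) > 78, i.e. R_4(6) ≥ 79.

Largest n = 78; hence R_4(6) > 78.


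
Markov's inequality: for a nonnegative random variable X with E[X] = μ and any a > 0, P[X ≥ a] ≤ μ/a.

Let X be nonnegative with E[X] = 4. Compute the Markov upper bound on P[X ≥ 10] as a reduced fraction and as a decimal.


μ = E[X] = 4, a = 10.
Markov: P[X ≥ 10] ≤ μ/a = (4)/10 = 2/5.
Numerically: ≈ 0.4000.
(Since a = 10 > μ = 4.0000, the bound 2/5 is < 1 and informative.)

P[X ≥ 10] ≤ 2/5 ≈ 0.4000.


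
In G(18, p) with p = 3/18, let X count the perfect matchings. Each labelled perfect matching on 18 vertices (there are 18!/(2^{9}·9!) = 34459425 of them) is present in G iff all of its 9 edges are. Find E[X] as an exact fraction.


K_18 has 18!/(2^{9}·9!) = 34459425 labelled perfect matchings.
For each such perfect matching H, let X_H = 1 if all 9 edges of H are present in G. Then P[X_H = 1] = p^{9} = (1/6)^{9} = 1/10077696.
By linearity of expectation: E[X] = Σ_H E[X_H] = 34459425 · p^{9} = 34459425 · 1/10077696 = 425425/124416.
Numerically: E[X] ≈ 3.419.

E[X] = 34459425 · (1/6)^{9} = 425425/124416 ≈ 3.419.


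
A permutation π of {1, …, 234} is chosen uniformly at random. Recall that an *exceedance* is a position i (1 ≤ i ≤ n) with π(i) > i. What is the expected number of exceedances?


Write X = Σ_{i=1}^{234} X_i, where X_i = 1_{π(i) > i}.
For each fixed i, π(i) is uniform over {1, …, 234} (marginal of a uniform permutation), so P[π(i) > i] = (n − i)/n. Summing: Σ_{i=1}^{234} (n − i)/n = (0 + 1 + … + 233)/234 = 234(234 − 1)/(2·234) = (234 − 1)/2.
Hence E[X] = Σ_{i=1}^{234} (234 − i)/234 = 233/2 ≈ 116.50000.

E[X] = 233/2 = 116.50000.


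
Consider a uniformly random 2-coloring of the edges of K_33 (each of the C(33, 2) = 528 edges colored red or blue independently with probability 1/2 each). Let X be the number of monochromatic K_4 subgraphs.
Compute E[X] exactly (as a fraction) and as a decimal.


Let X = Σ_S X_S over the C(33, 4) = 40920 subsets S of size 4, where X_S = 1 if the K_4 on S is monochromatic.
For a fixed S, the K_4 on S has C(4, 2) = 6 edges. P[all 6 edges red] = (1/2)^6, and likewise for blue, so P[monochromatic] = 2·(1/2)^6 = 2^{1 − 6} = 1/32.
Summing: E[X] = C(33, 4) · 2^{1 − 6} = 40920 · 1/32 = 5115/4.
Numerically: E[X] ≈ 1278.75000.

E[X] = C(33,4)·2^(1−C(4,2)) = 5115/4 ≈ 1278.75000.


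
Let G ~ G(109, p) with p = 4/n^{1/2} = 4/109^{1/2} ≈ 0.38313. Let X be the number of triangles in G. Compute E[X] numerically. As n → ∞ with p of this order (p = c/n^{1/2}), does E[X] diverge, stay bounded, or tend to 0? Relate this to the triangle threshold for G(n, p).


Number of potential triangles: C(109, 3) = 209934.
Each occurs with probability p³ ≈ (0.38313)³ ≈ 5.6239342e-02.
By linearity: E[X] = C(109, 3)·p³ ≈ 209934 · 5.6239342e-02 ≈ 11806.54992.
Since α = 1/2 < 1, p = c/n^{1/2} ≫ 1/n is above the triangle threshold p ~ 1/n. Asymptotically E[X] ~ (c³/6)·n^{3(1−α)} = (4³/6)·n^{1.5} → ∞; triangles are abundant w.h.p.

E[X] ≈ 11806.54992; in regime p = Θ(1/n^{1/2}) E[X] diverges (above the triangle threshold p ~ 1/n).


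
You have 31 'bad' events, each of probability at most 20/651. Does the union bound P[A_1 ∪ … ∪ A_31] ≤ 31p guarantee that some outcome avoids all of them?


Union bound: P[∪_{i=1}^{31} A_i] ≤ Σ_i P[A_i] ≤ 31·p = 31·(20/651) = 20/21.
Numerically: 20/21 ≈ 0.9523810.
Is 20/21 < 1? YES.
Since P[∪ A_i] ≤ 20/21 < 1, the complement has P[∩ A_i^c] ≥ 1 − 20/21 = 1/21 > 0, so some outcome avoids every A_i.

31·p = 20/21 ≈ 0.9523810; existence CERTIFIED by the union bound.


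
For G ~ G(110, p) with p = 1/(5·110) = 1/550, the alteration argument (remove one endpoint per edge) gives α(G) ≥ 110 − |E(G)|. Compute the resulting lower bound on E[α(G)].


E[|E(G)|] = C(110, 2)·p = 5995 · (1/550) = 109/10.
E[α(G)] ≥ n − E[|E(G)|] = 110 − 109/10 = 991/10.
Numerically: ≈ 99.100000.
(This is only a lower bound; the true E[α(G)] may be larger.)

E[α(G)] ≥ 991/10 ≈ 99.100000.


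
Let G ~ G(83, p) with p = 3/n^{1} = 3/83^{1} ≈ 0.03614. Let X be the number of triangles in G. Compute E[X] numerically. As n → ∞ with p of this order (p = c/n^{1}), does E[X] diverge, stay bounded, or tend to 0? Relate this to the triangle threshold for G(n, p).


Number of potential triangles: C(83, 3) = 91881.
Each occurs with probability p³ ≈ (0.03614)³ ≈ 4.722038e-05.
By linearity: E[X] = C(83, 3)·p³ ≈ 91881 · 4.722038e-05 ≈ 4.3387.
Here α = 1, so p = 3/n is exactly at the triangle threshold p ~ 1/n. Asymptotically E[X] → c³/6 = 3³/6 = 9/2 ≈ 4.5000, a bounded constant. In this regime the triangle count is asymptotically Poisson(c³/6).

E[X] ≈ 4.3387; in regime p = Θ(1/n^{1}) E[X] stays bounded (at the triangle threshold p ~ 1/n).


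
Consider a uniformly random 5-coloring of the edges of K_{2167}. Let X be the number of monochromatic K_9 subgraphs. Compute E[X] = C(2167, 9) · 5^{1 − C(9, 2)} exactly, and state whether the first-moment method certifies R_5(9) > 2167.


E[X] = C(2167, 9) · 5^{1 − 36} = 2855899084841489792706810 · 5^{−35} = 2855899084841489792706810/2910383045673370361328125.
As a reduced fraction: E[X] = 571179816968297958541362/582076609134674072265625 ≈ 0.9812795.
Is E[X] < 1? YES.
Since E[X] < 1, there exists a 5-coloring of K_{2167} with no monochromatic K_9; hence R_5(9) > 2167.

E[X] = 571179816968297958541362/582076609134674072265625 ≈ 0.9812795; E[X] < 1, so R_5(9) > 2167.


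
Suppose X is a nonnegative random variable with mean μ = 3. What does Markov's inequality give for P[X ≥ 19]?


μ = E[X] = 3, a = 19.
Markov: P[X ≥ 19] ≤ μ/a = (3)/19 = 3/19.
Numerically: ≈ 0.157895.
(Since a = 19 > μ = 3.000000, the bound 3/19 is < 1 and informative.)

P[X ≥ 19] ≤ 3/19 ≈ 0.157895.


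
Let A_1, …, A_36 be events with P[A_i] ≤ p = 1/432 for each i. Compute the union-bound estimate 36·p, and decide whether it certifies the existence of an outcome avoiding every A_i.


Union bound: P[∪_{i=1}^{36} A_i] ≤ Σ_i P[A_i] ≤ 36·p = 36·(1/432) = 1/12.
Numerically: 1/12 ≈ 0.083333.
Is 1/12 < 1? YES.
Since P[∪ A_i] ≤ 1/12 < 1, the complement has P[∩ A_i^c] ≥ 1 − 1/12 = 11/12 > 0, so some outcome avoids every A_i.

36·p = 1/12 ≈ 0.083333; existence CERTIFIED by the union bound.


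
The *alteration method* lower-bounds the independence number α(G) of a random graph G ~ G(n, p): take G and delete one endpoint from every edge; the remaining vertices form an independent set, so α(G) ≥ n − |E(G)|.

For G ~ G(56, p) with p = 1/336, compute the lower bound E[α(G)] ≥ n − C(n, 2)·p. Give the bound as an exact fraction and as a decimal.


E[|E(G)|] = C(56, 2)·p = 1540 · (1/336) = 55/12.
E[α(G)] ≥ n − E[|E(G)|] = 56 − 55/12 = 617/12.
Numerically: ≈ 51.4167.
(This is only a lower bound; the true E[α(G)] may be larger.)

E[α(G)] ≥ 617/12 ≈ 51.4167.


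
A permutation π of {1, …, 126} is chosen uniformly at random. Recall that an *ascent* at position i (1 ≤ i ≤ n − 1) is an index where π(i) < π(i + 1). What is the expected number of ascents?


Write X = Σ X_I over i = 1, …, 125, with X_I the indicator of one ascent.
There are 125 indicators.
For each fixed i, the pair (π(i), π(i+1)) is a uniformly random ordered pair of distinct values from {1, …, 126}; by symmetry P[π(i) < π(i+1)] = 1/2.
By linearity: E[X] = 125 · (1/2) = (126 − 1) · (1/2) = 125/2 ≈ 62.500.

E[X] = 125/2 = 62.500.


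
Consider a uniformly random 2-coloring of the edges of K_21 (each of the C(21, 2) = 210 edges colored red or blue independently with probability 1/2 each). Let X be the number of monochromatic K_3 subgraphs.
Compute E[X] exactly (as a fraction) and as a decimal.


Let X = Σ_S X_S over the C(21, 3) = 1330 subsets S of size 3, where X_S = 1 if the K_3 on S is monochromatic.
For a fixed S, the K_3 on S has C(3, 2) = 3 edges. P[all 3 edges red] = (1/2)^3, and likewise for blue, so P[monochromatic] = 2·(1/2)^3 = 2^{1 − 3} = 1/4.
By linearity: E[X] = C(21, 3) · 2^{1 − 3} = 1330 · 1/4 = 665/2.
Numerically: E[X] ≈ 332.500.

E[X] = C(21,3)·2^(1−C(3,2)) = 665/2 ≈ 332.500.


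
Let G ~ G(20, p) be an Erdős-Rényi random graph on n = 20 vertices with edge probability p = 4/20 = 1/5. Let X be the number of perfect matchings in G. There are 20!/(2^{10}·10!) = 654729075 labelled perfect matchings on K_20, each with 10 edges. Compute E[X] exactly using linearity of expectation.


K_20 has 20!/(2^{10}·10!) = 654729075 labelled perfect matchings.
For each such perfect matching H, let X_H = 1 if all 10 edges of H are present in G. Then P[X_H = 1] = p^{10} = (1/5)^{10} = 1/9765625.
By linearity of expectation: E[X] = Σ_H E[X_H] = 654729075 · p^{10} = 654729075 · 1/9765625 = 26189163/390625.
Numerically: E[X] ≈ 67.04.

E[X] = 654729075 · (1/5)^{10} = 26189163/390625 ≈ 67.04.


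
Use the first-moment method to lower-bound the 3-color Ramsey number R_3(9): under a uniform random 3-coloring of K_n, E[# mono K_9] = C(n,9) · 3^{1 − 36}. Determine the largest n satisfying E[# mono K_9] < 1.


We need C(n, 9) · 3^{1 − 36} < 1, i.e. C(n, 9) < 3^{36 − 1} = 50031545098999707.
Check values of n near the boundary:
  n = 296: C(296, 9) = 42513789098994080; 42513789098994080 < 50031545098999707? YES
  n = 297: C(297, 9) = 43842345008337645; 43842345008337645 < 50031545098999707? YES
  n = 298: C(298, 9) = 45207677551849890; 45207677551849890 < 50031545098999707? YES
  n = 299: C(299, 9) = 46610674441390059; 46610674441390059 < 50031545098999707? YES
  n = 300: C(300, 9) = 48052241692154700; 48052241692154700 < 50031545098999707? YES
  n = 301: C(301, 9) = 49533303936090975; 49533303936090975 < 50031545098999707? YES
  n = 302: C(302, 9) = 51054804739588650; 51054804739588650 < 50031545098999707? NO
  n = 303: C(303, 9) = 52617706925494425; 52617706925494425 < 50031545098999707? NO
  n = 304: C(304, 9) = 54222992899492560; 54222992899492560 < 50031545098999707? NO
The largest n with C(n, 9) < 50031545098999707 is n = 301 (where E[X] = 16511101312030325/16677181699666569 ≈ 0.99004). Hence R_3(9) > 301, i.e. R_3(9) ≥ 302.

Largest n = 301; hence R_3(9) > 301.


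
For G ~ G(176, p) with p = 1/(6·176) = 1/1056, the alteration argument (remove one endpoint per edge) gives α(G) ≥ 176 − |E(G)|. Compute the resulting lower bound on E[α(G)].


E[|E(G)|] = C(176, 2)·p = 15400 · (1/1056) = 175/12.
E[α(G)] ≥ n − E[|E(G)|] = 176 − 175/12 = 1937/12.
Numerically: ≈ 161.41667.
(This is only a lower bound; the true E[α(G)] may be larger.)

E[α(G)] ≥ 1937/12 ≈ 161.41667.


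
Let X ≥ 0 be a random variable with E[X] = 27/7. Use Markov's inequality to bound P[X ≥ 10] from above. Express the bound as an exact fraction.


μ = E[X] = 27/7, a = 10.
Markov: P[X ≥ 10] ≤ μ/a = (27/7)/10 = 27/70.
Numerically: ≈ 0.386.
(Since a = 10 > μ = 3.857, the bound 27/70 is < 1 and informative.)

P[X ≥ 10] ≤ 27/70 ≈ 0.386.


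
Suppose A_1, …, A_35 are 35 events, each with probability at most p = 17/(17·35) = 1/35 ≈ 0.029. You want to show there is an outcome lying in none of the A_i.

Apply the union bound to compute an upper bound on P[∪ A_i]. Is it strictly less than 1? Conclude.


Union bound: P[∪_{i=1}^{35} A_i] ≤ Σ_i P[A_i] ≤ 35·p = 35·(1/35) = 1.
Numerically: 1 ≈ 1.000.
Is 1 < 1? NO.
Since the bound 1 is ≥ 1, the union bound is uninformative here; it does NOT by itself certify existence.

35·p = 1 ≈ 1.000; existence NOT certified by the union bound.


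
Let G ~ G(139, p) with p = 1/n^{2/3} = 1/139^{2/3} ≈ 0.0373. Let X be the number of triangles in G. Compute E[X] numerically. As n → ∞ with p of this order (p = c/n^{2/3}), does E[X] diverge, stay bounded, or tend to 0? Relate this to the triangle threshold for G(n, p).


Number of potential triangles: C(139, 3) = 437989.
Each occurs with probability p³ ≈ (0.0373)³ ≈ 5.17572e-05.
By linearity: E[X] = C(139, 3)·p³ ≈ 437989 · 5.17572e-05 ≈ 22.669.
Since α = 2/3 < 1, p = c/n^{2/3} ≫ 1/n is above the triangle threshold p ~ 1/n. Asymptotically E[X] ~ (c³/6)·n^{3(1−α)} = (1³/6)·n^{1} → ∞; triangles are abundant w.h.p.

E[X] ≈ 22.669; in regime p = Θ(1/n^{2/3}) E[X] diverges (above the triangle threshold p ~ 1/n).


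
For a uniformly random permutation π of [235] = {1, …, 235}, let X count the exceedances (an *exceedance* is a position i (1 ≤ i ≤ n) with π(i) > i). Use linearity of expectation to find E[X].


Write X = Σ_{i=1}^{235} X_i, where X_i = 1_{π(i) > i}.
For each fixed i, π(i) is uniform over {1, …, 235} (marginal of a uniform permutation), so P[π(i) > i] = (n − i)/n. Summing: Σ_{i=1}^{235} (n − i)/n = (0 + 1 + … + 234)/235 = 235(235 − 1)/(2·235) = (235 − 1)/2.
Hence E[X] = Σ_{i=1}^{235} (235 − i)/235 = 117 ≈ 117.00000.

E[X] = 117 = 117.00000.


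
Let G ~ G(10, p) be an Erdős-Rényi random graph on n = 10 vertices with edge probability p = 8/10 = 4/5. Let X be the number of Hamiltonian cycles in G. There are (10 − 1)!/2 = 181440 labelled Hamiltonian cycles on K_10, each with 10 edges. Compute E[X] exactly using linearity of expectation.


K_10 has (10 − 1)!/2 = 181440 labelled Hamiltonian cycles.
For each such Hamiltonian cycle H, let X_H = 1 if all 10 edges of H are present in G. Then P[X_H = 1] = p^{10} = (4/5)^{10} = 1048576/9765625.
Summing the indicators: E[X] = Σ_H E[X_H] = 181440 · p^{10} = 181440 · 1048576/9765625 = 38050725888/1953125.
Numerically: E[X] ≈ 1.95e+04.

E[X] = 181440 · (4/5)^{10} = 38050725888/1953125 ≈ 1.95e+04.


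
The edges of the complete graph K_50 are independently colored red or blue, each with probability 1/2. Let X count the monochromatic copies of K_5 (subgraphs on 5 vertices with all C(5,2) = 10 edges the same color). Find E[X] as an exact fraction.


Let X = Σ_S X_S over the C(50, 5) = 2118760 subsets S of size 5, where X_S = 1 if the K_5 on S is monochromatic.
For a fixed S, the K_5 on S has C(5, 2) = 10 edges. P[all 10 edges red] = (1/2)^10, and likewise for blue, so P[monochromatic] = 2·(1/2)^10 = 2^{1 − 10} = 1/512.
By linearity of expectation: E[X] = C(50, 5) · 2^{1 − 10} = 2118760 · 1/512 = 264845/64.
Numerically: E[X] ≈ 4138.203.

E[X] = C(50,5)·2^(1−C(5,2)) = 264845/64 ≈ 4138.203.


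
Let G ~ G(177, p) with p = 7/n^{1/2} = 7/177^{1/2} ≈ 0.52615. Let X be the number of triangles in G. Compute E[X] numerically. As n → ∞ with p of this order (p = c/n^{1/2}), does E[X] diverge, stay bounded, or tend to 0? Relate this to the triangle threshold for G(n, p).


Number of potential triangles: C(177, 3) = 908600.
Each occurs with probability p³ ≈ (0.52615)³ ≈ 1.4565796e-01.
By linearity: E[X] = C(177, 3)·p³ ≈ 908600 · 1.4565796e-01 ≈ 132344.82164.
Since α = 1/2 < 1, p = c/n^{1/2} ≫ 1/n is above the triangle threshold p ~ 1/n. Asymptotically E[X] ~ (c³/6)·n^{3(1−α)} = (7³/6)·n^{1.5} → ∞; triangles are abundant w.h.p.

E[X] ≈ 132344.82164; in regime p = Θ(1/n^{1/2}) E[X] diverges (above the triangle threshold p ~ 1/n).


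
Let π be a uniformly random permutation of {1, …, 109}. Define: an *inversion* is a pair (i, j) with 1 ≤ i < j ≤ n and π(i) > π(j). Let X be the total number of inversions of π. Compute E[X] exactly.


Write X = Σ X_I over the C(109, 2) = 5886 pairs i < j, with X_I the indicator of one inversion.
There are 5886 indicators.
For each fixed pair i < j, the values π(i) and π(j) are two distinct elements of {1, …, 109} in uniformly random order; by symmetry P[π(i) > π(j)] = 1/2.
By linearity: E[X] = 5886 · (1/2) = C(109, 2) · (1/2) = 5886/2 = 2943 ≈ 2943.00000.

E[X] = 2943 = 2943.00000.


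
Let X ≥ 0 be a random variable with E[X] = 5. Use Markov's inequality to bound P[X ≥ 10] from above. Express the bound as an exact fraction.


μ = E[X] = 5, a = 10.
Markov: P[X ≥ 10] ≤ μ/a = (5)/10 = 1/2.
Numerically: ≈ 0.500.
(Since a = 10 > μ = 5.000, the bound 1/2 is < 1 and informative.)

P[X ≥ 10] ≤ 1/2 ≈ 0.500.


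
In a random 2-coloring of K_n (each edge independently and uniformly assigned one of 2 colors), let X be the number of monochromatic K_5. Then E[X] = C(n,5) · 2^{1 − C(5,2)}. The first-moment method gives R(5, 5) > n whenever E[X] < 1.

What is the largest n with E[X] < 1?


We need C(n, 5) · 2^{1 − 10} < 1, i.e. C(n, 5) < 2^{10 − 1} = 512.
Check values of n near the boundary:
  n = 5: C(5, 5) = 1; 1 < 512? YES
  n = 6: C(6, 5) = 6; 6 < 512? YES
  n = 7: C(7, 5) = 21; 21 < 512? YES
  n = 8: C(8, 5) = 56; 56 < 512? YES
  n = 9: C(9, 5) = 126; 126 < 512? YES
  n = 10: C(10, 5) = 252; 252 < 512? YES
  n = 11: C(11, 5) = 462; 462 < 512? YES
  n = 12: C(12, 5) = 792; 792 < 512? NO
The largest n with C(n, 5) < 512 is n = 11 (where E[X] = 231/256 ≈ 0.902344). Hence R(5, 5) > 11, i.e. R(5, 5) ≥ 12.

Largest n = 11; hence R(5, 5) > 11.


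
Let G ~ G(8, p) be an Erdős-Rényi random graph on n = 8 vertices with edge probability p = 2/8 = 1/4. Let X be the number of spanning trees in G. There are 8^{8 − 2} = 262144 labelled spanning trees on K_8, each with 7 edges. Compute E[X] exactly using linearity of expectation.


K_8 has 8^{8 − 2} = 262144 labelled spanning trees.
For each such spanning tree H, let X_H = 1 if all 7 edges of H are present in G. Then P[X_H = 1] = p^{7} = (1/4)^{7} = 1/16384.
By linearity: E[X] = Σ_H E[X_H] = 262144 · p^{7} = 262144 · 1/16384 = 16.
Numerically: E[X] ≈ 16.

E[X] = 262144 · (1/4)^{7} = 16 ≈ 16.


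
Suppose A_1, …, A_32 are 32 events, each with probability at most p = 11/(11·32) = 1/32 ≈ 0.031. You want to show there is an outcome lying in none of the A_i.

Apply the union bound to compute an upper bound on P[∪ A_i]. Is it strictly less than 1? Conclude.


Union bound: P[∪_{i=1}^{32} A_i] ≤ Σ_i P[A_i] ≤ 32·p = 32·(1/32) = 1.
Numerically: 1 ≈ 1.000.
Is 1 < 1? NO.
Since the bound 1 is ≥ 1, the union bound is uninformative here; it does NOT by itself certify existence.

32·p = 1 ≈ 1.000; existence NOT certified by the union bound.


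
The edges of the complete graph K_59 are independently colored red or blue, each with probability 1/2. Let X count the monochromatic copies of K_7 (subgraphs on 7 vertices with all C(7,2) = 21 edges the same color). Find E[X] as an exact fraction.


Let X = Σ_S X_S over the C(59, 7) = 341149446 subsets S of size 7, where X_S = 1 if the K_7 on S is monochromatic.
For a fixed S, the K_7 on S has C(7, 2) = 21 edges. P[all 21 edges red] = (1/2)^21, and likewise for blue, so P[monochromatic] = 2·(1/2)^21 = 2^{1 − 21} = 1/1048576.
By linearity of expectation: E[X] = C(59, 7) · 2^{1 − 21} = 341149446 · 1/1048576 = 170574723/524288.
Numerically: E[X] ≈ 325.345465.

E[X] = C(59,7)·2^(1−C(7,2)) = 170574723/524288 ≈ 325.345465.


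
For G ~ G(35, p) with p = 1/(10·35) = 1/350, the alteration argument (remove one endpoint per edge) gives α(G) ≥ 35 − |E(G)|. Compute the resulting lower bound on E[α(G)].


E[|E(G)|] = C(35, 2)·p = 595 · (1/350) = 17/10.
E[α(G)] ≥ n − E[|E(G)|] = 35 − 17/10 = 333/10.
Numerically: ≈ 33.3000.
(This is only a lower bound; the true E[α(G)] may be larger.)

E[α(G)] ≥ 333/10 ≈ 33.3000.


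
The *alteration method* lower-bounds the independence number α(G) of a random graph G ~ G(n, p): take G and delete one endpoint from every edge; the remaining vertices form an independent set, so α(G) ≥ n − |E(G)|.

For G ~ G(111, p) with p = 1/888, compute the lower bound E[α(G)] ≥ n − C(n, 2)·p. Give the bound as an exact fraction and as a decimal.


E[|E(G)|] = C(111, 2)·p = 6105 · (1/888) = 55/8.
E[α(G)] ≥ n − E[|E(G)|] = 111 − 55/8 = 833/8.
Numerically: ≈ 104.1250.
(This is only a lower bound; the true E[α(G)] may be larger.)

E[α(G)] ≥ 833/8 ≈ 104.1250.


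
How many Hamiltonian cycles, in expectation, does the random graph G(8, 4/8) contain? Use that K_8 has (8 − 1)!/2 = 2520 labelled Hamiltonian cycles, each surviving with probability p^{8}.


K_8 has (8 − 1)!/2 = 2520 labelled Hamiltonian cycles.
For each such Hamiltonian cycle H, let X_H = 1 if all 8 edges of H are present in G. Then P[X_H = 1] = p^{8} = (1/2)^{8} = 1/256.
By linearity of expectation: E[X] = Σ_H E[X_H] = 2520 · p^{8} = 2520 · 1/256 = 315/32.
Numerically: E[X] ≈ 9.84375.

E[X] = 2520 · (1/2)^{8} = 315/32 ≈ 9.84375.


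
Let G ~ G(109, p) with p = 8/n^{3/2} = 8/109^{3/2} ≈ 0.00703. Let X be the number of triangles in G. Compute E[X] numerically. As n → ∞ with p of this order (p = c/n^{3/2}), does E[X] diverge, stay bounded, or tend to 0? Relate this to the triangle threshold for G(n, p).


Number of potential triangles: C(109, 3) = 209934.
Each occurs with probability p³ ≈ (0.00703)³ ≈ 3.47417e-07.
By linearity: E[X] = C(109, 3)·p³ ≈ 209934 · 3.47417e-07 ≈ 0.073.
Since α = 3/2 > 1, p = c/n^{3/2} = o(1/n) is below the triangle threshold p ~ 1/n. Asymptotically E[X] ~ (c³/6)·n^{3(1−α)} = (8³/6)·n^{-1.5} → 0, so by Markov's inequality G has no triangles w.h.p.

E[X] ≈ 0.073; in regime p = Θ(1/n^{3/2}) E[X] tends to 0 (below the triangle threshold p ~ 1/n).


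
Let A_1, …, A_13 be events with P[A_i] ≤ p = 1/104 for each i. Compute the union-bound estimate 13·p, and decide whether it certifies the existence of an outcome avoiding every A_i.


Union bound: P[∪_{i=1}^{13} A_i] ≤ Σ_i P[A_i] ≤ 13·p = 13·(1/104) = 1/8.
Numerically: 1/8 ≈ 0.125.
Is 1/8 < 1? YES.
Since P[∪ A_i] ≤ 1/8 < 1, the complement has P[∩ A_i^c] ≥ 1 − 1/8 = 7/8 > 0, so some outcome avoids every A_i.

13·p = 1/8 ≈ 0.125; existence CERTIFIED by the union bound.


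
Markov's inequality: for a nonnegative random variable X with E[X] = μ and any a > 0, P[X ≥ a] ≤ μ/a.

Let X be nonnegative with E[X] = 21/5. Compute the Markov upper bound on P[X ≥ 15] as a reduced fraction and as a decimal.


μ = E[X] = 21/5, a = 15.
Markov: P[X ≥ 15] ≤ μ/a = (21/5)/15 = 7/25.
Numerically: ≈ 0.28000.
(Since a = 15 > μ = 4.20000, the bound 7/25 is < 1 and informative.)

P[X ≥ 15] ≤ 7/25 ≈ 0.28000.


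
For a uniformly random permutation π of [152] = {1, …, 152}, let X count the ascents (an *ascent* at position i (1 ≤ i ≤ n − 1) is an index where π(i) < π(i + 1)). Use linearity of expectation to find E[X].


Write X = Σ X_I over i = 1, …, 151, with X_I the indicator of one ascent.
There are 151 indicators.
For each fixed i, the pair (π(i), π(i+1)) is a uniformly random ordered pair of distinct values from {1, …, 152}; by symmetry P[π(i) < π(i+1)] = 1/2.
By linearity: E[X] = 151 · (1/2) = (152 − 1) · (1/2) = 151/2 ≈ 75.50000.

E[X] = 151/2 = 75.50000.


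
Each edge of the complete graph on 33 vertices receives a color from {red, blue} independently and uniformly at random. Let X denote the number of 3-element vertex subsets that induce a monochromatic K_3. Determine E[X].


Let X = Σ_S X_S over the C(33, 3) = 5456 subsets S of size 3, where X_S = 1 if the K_3 on S is monochromatic.
For a fixed S, the K_3 on S has C(3, 2) = 3 edges. P[all 3 edges red] = (1/2)^3, and likewise for blue, so P[monochromatic] = 2·(1/2)^3 = 2^{1 − 3} = 1/4.
By linearity: E[X] = C(33, 3) · 2^{1 − 3} = 5456 · 1/4 = 1364.
Numerically: E[X] ≈ 1364.000000.

E[X] = C(33,3)·2^(1−C(3,2)) = 1364 ≈ 1364.000000.


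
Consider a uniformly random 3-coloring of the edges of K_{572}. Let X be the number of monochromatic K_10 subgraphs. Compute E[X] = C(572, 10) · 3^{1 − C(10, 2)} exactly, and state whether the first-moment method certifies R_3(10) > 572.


E[X] = C(572, 10) · 3^{1 − 45} = 954640815642161682606 · 3^{−44} = 954640815642161682606/984770902183611232881.
As a reduced fraction: E[X] = 106071201738017964734/109418989131512359209 ≈ 0.969404.
Is E[X] < 1? YES.
Since E[X] < 1, there exists a 3-coloring of K_{572} with no monochromatic K_10; hence R_3(10) > 572.

E[X] = 106071201738017964734/109418989131512359209 ≈ 0.969404; E[X] < 1, so R_3(10) > 572.


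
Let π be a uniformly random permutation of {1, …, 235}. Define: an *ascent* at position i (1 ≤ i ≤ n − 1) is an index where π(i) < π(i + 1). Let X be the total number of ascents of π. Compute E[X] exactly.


Write X = Σ X_I over i = 1, …, 234, with X_I the indicator of one ascent.
There are 234 indicators.
For each fixed i, the pair (π(i), π(i+1)) is a uniformly random ordered pair of distinct values from {1, …, 235}; by symmetry P[π(i) < π(i+1)] = 1/2.
By linearity: E[X] = 234 · (1/2) = (235 − 1) · (1/2) = 117 ≈ 117.0000.

E[X] = 117 = 117.0000.


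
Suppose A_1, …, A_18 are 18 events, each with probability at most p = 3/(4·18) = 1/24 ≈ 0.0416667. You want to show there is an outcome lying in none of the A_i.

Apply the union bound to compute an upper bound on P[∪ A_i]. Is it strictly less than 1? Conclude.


Union bound: P[∪_{i=1}^{18} A_i] ≤ Σ_i P[A_i] ≤ 18·p = 18·(1/24) = 3/4.
Numerically: 3/4 ≈ 0.7500000.
Is 3/4 < 1? YES.
Since P[∪ A_i] ≤ 3/4 < 1, the complement has P[∩ A_i^c] ≥ 1 − 3/4 = 1/4 > 0, so some outcome avoids every A_i.

18·p = 3/4 ≈ 0.7500000; existence CERTIFIED by the union bound.


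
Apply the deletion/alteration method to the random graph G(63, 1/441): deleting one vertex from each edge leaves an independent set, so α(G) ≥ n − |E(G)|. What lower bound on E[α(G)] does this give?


E[|E(G)|] = C(63, 2)·p = 1953 · (1/441) = 31/7.
E[α(G)] ≥ n − E[|E(G)|] = 63 − 31/7 = 410/7.
Numerically: ≈ 58.57143.
(This is only a lower bound; the true E[α(G)] may be larger.)

E[α(G)] ≥ 410/7 ≈ 58.57143.


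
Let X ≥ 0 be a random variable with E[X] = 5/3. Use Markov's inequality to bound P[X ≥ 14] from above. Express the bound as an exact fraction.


μ = E[X] = 5/3, a = 14.
Markov: P[X ≥ 14] ≤ μ/a = (5/3)/14 = 5/42.
Numerically: ≈ 0.119048.
(Since a = 14 > μ = 1.666667, the bound 5/42 is < 1 and informative.)

P[X ≥ 14] ≤ 5/42 ≈ 0.119048.
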